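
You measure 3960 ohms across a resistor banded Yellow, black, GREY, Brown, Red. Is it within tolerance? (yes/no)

Yellow → 4 (first significant figure)
Black → 0 (second significant figure)
Grey → 8 (third significant figure)
Brown → ×10 multiplier
Red → ±2% tolerance
408 × 10 = 4080 Ω
Allowed range: 3998.4 Ω to 4161.6 Ω.
3960 ohms lies outside that range.

no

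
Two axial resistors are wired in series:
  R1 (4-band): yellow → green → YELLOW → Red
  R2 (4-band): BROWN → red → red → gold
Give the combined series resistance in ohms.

R1: yellow, green → 45; yellow ×10^4 → 450000 Ω.
R2: brown, red → 12; red ×10^2 → 1200 Ω.
Series: 450000 + 1200 = 451200 Ω.

451200 Ω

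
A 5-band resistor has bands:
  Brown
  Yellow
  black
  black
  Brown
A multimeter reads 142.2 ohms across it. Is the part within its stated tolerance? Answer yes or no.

Brown → 1 (first significant figure)
Yellow → 4 (second significant figure)
Black → 0 (third significant figure)
Black → ×1 multiplier
Brown → ±1% tolerance
140 × 1 = 140 Ω
Allowed range: 138.6 Ω to 141.4 Ω.
142.2 ohms lies outside that range.

no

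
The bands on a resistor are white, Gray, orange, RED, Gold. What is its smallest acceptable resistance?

White → 9 (first significant figure)
Grey → 8 (second significant figure)
Orange → 3 (third significant figure)
Red → ×10^2 multiplier
Gold → ±5% tolerance
983 × 100 = 98300 Ω
Smallest = 98300 × (1 − 5/100) = 93385 Ω.

93385 Ω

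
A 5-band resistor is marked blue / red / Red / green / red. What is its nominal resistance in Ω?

62200000 Ω

Blue → 6 (first significant figure)
Red → 2 (second significant figure)
Red → 2 (third significant figure)
Green → ×10^5 multiplier
622 × 100000 = 62200000 Ω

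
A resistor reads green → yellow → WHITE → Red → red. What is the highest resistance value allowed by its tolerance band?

Green → 5 (first significant figure)
Yellow → 4 (second significant figure)
White → 9 (third significant figure)
Red → ×10^2 multiplier
Red → ±2% tolerance
549 × 100 = 54900 Ω
Highest = 54900 × (1 + 2/100) = 55998 Ω.

55998 Ω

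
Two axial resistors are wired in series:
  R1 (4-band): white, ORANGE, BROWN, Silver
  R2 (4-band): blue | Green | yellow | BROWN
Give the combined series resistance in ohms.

R1: white, orange → 93; brown ×10 → 930 Ω.
R2: blue, green → 65; yellow ×10^4 → 650000 Ω.
Series: 930 + 650000 = 650930 Ω.

650930 Ω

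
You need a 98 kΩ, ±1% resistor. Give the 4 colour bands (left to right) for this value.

98000 Ω = 98 × 10^3.
9 → white
8 → grey
Multiplier 10^3 → orange.
±1% tolerance → brown.

white, grey, orange, brown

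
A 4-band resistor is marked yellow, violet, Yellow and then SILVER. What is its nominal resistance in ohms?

Yellow → 4 (first significant figure)
Violet → 7 (second significant figure)
Yellow → ×10^4 multiplier
47 × 10000 = 470000 Ω

470000 Ω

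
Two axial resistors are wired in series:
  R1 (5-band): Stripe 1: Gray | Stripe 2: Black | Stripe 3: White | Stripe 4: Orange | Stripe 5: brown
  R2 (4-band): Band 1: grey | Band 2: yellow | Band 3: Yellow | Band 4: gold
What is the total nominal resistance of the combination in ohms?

R1: grey, black, white → 809; orange ×10^3 → 809000 Ω.
R2: grey, yellow → 84; yellow ×10^4 → 840000 Ω.
Series: 809000 + 840000 = 1649000 Ω.

1649000 Ω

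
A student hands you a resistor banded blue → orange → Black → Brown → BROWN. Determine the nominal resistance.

6300 Ω

Blue → 6 (first significant figure)
Orange → 3 (second significant figure)
Black → 0 (third significant figure)
Brown → ×10 multiplier
630 × 10 = 6300 Ω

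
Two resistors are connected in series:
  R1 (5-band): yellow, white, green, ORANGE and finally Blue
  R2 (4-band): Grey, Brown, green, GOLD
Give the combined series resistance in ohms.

R1: yellow, white, green → 495; orange ×10^3 → 495000 Ω.
R2: grey, brown → 81; green ×10^5 → 8100000 Ω.
Series: 495000 + 8100000 = 8595000 Ω.

8595000 Ω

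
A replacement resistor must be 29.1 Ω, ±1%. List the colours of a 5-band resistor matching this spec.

29.1 Ω = 291 × 10^-1.
2 → red
9 → white
1 → brown
Multiplier 10^-1 → gold.
±1% tolerance → brown.

red, white, brown, gold, brown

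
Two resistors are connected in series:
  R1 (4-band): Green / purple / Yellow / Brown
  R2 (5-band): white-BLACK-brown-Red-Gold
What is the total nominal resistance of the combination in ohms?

R1: green, violet → 57; yellow ×10^4 → 570000 Ω.
R2: white, black, brown → 901; red ×10^2 → 90100 Ω.
Series: 570000 + 90100 = 660100 Ω.

660100 Ω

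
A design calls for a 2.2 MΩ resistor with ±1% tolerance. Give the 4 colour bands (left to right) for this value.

2200000 Ω = 22 × 10^5.
2 → red
2 → red
Multiplier 10^5 → green.
±1% tolerance → brown.

red, red, green, brown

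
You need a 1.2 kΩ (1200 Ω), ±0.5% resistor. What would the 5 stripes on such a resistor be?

brown, red, black, brown, green

1200 Ω = 120 × 10^1.
1 → brown
2 → red
0 → black
Multiplier 10^1 → brown.
±0.5% tolerance → green.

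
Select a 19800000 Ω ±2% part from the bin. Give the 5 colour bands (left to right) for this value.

19800000 Ω = 198 × 10^5.
1 → brown
9 → white
8 → grey
Multiplier 10^5 → green.
±2% tolerance → red.

brown, white, grey, green, red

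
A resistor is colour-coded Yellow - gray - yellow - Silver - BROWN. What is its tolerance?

The last band, brown, is the tolerance band.
Brown corresponds to ±1%.

±1%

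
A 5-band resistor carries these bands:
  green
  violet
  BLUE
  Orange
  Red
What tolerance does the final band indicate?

The last band, red, is the tolerance band.
Red corresponds to ±2%.

±2%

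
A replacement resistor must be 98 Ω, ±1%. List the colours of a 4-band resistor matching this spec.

98 Ω = 98 × 10^0.
9 → white
8 → grey
Multiplier 10^0 → black.
±1% tolerance → brown.

white, grey, black, brown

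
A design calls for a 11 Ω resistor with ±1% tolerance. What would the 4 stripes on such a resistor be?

11 Ω = 11 × 10^0.
1 → brown
1 → brown
Multiplier 10^0 → black.
±1% tolerance → brown.

brown, brown, black, brown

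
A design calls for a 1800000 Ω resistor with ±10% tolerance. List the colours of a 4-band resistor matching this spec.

brown, grey, green, silver

1800000 Ω = 18 × 10^5.
1 → brown
8 → grey
Multiplier 10^5 → green.
±10% tolerance → silver.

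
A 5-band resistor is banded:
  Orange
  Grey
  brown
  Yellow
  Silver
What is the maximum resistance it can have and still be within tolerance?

Orange → 3 (first significant figure)
Grey → 8 (second significant figure)
Brown → 1 (third significant figure)
Yellow → ×10^4 multiplier
Silver → ±10% tolerance
381 × 10000 = 3810000 Ω
Maximum = 3810000 × (1 + 10/100) = 4191000 Ω.

4191000 Ω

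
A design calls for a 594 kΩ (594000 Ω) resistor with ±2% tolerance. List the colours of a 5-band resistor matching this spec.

green, white, yellow, orange, red

594000 Ω = 594 × 10^3.
5 → green
9 → white
4 → yellow
Multiplier 10^3 → orange.
±2% tolerance → red.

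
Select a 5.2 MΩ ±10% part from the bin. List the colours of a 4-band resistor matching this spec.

green, red, green, silver

5200000 Ω = 52 × 10^5.
5 → green
2 → red
Multiplier 10^5 → green.
±10% tolerance → silver.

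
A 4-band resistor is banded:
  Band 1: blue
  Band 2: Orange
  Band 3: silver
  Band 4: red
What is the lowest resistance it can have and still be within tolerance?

Blue → 6 (first significant figure)
Orange → 3 (second significant figure)
Silver → ×0.01 multiplier
Red → ±2% tolerance
63 × 0.01 = 0.63 Ω
Lowest = 0.63 × (1 − 2/100) = 0.6174 Ω.

0.6174 Ω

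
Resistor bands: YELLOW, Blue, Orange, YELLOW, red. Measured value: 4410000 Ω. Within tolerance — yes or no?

no

Yellow → 4 (first significant figure)
Blue → 6 (second significant figure)
Orange → 3 (third significant figure)
Yellow → ×10^4 multiplier
Red → ±2% tolerance
463 × 10000 = 4630000 Ω
Allowed range: 4537400 Ω to 4722600 Ω.
4410000 Ω lies outside that range.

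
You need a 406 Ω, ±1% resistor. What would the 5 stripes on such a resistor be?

yellow, black, blue, black, brown

406 Ω = 406 × 10^0.
4 → yellow
0 → black
6 → blue
Multiplier 10^0 → black.
±1% tolerance → brown.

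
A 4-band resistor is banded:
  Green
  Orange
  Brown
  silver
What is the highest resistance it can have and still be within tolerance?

583 Ω

Green → 5 (first significant figure)
Orange → 3 (second significant figure)
Brown → ×10 multiplier
Silver → ±10% tolerance
53 × 10 = 530 Ω
Highest = 530 × (1 + 10/100) = 583 Ω.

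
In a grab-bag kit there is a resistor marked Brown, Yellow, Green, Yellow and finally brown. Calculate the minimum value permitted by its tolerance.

Brown → 1 (first significant figure)
Yellow → 4 (second significant figure)
Green → 5 (third significant figure)
Yellow → ×10^4 multiplier
Brown → ±1% tolerance
145 × 10000 = 1450000 Ω
Minimum = 1450000 × (1 − 1/100) = 1435500 Ω.

1435500 Ω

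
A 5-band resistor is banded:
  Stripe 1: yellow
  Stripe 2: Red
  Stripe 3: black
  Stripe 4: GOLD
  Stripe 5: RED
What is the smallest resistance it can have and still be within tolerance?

Yellow → 4 (first significant figure)
Red → 2 (second significant figure)
Black → 0 (third significant figure)
Gold → ×0.1 multiplier
Red → ±2% tolerance
420 × 0.1 = 42 Ω
Smallest = 42 × (1 − 2/100) = 41.16 Ω.

41.16 Ω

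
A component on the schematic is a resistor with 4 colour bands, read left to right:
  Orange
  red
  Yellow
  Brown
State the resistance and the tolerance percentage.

Orange → 3 (first significant figure)
Red → 2 (second significant figure)
Yellow → ×10^4 multiplier
Brown → ±1% tolerance
32 × 10000 = 320000 Ω

320000 Ω ±1%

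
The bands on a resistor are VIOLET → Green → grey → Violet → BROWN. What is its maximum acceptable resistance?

7655800000 Ω

Violet → 7 (first significant figure)
Green → 5 (second significant figure)
Grey → 8 (third significant figure)
Violet → ×10^7 multiplier
Brown → ±1% tolerance
758 × 10000000 = 7580000000 Ω
Maximum = 7580000000 × (1 + 1/100) = 7655800000 Ω.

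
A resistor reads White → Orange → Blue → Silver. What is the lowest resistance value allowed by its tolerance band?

83700000 Ω

White → 9 (first significant figure)
Orange → 3 (second significant figure)
Blue → ×10^6 multiplier
Silver → ±10% tolerance
93 × 1000000 = 93000000 Ω
Lowest = 93000000 × (1 − 10/100) = 83700000 Ω.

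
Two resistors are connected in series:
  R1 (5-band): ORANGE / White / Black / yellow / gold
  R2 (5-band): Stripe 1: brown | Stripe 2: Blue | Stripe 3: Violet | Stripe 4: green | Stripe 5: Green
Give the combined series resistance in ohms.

20600000 Ω

R1: orange, white, black → 390; yellow ×10^4 → 3900000 Ω.
R2: brown, blue, violet → 167; green ×10^5 → 16700000 Ω.
Series: 3900000 + 16700000 = 20600000 Ω.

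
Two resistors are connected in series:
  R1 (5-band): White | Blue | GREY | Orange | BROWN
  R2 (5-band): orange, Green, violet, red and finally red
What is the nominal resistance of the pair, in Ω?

1003700 Ω

R1: white, blue, grey → 968; orange ×10^3 → 968000 Ω.
R2: orange, green, violet → 357; red ×10^2 → 35700 Ω.
Series: 968000 + 35700 = 1003700 Ω.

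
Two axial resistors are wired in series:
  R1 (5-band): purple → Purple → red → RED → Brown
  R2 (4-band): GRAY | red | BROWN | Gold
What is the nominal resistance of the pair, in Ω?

78020 Ω

R1: violet, violet, red → 772; red ×10^2 → 77200 Ω.
R2: grey, red → 82; brown ×10 → 820 Ω.
Series: 77200 + 820 = 78020 Ω.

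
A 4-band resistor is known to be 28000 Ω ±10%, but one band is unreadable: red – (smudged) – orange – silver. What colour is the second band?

grey

28000 Ω = 28 × 10^3.
The second band gives digit 8 of the significand, and 8 is grey.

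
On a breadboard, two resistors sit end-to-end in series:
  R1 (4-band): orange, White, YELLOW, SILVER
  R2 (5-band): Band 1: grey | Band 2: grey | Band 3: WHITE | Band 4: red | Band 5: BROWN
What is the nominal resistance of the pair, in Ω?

R1: orange, white → 39; yellow ×10^4 → 390000 Ω.
R2: grey, grey, white → 889; red ×10^2 → 88900 Ω.
Series: 390000 + 88900 = 478900 Ω.

478900 Ω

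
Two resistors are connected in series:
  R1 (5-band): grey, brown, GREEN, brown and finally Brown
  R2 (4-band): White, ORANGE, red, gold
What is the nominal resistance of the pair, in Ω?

17450 Ω

R1: grey, brown, green → 815; brown ×10 → 8150 Ω.
R2: white, orange → 93; red ×10^2 → 9300 Ω.
Series: 8150 + 9300 = 17450 Ω.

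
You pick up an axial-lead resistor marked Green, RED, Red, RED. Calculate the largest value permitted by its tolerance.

5304 Ω

Green → 5 (first significant figure)
Red → 2 (second significant figure)
Red → ×10^2 multiplier
Red → ±2% tolerance
52 × 100 = 5200 Ω
Largest = 5200 × (1 + 2/100) = 5304 Ω.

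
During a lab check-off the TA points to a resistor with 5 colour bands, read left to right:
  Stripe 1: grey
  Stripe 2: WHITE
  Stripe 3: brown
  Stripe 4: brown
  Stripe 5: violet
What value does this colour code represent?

Grey → 8 (first significant figure)
White → 9 (second significant figure)
Brown → 1 (third significant figure)
Brown → ×10 multiplier
891 × 10 = 8910 Ω

8910 Ω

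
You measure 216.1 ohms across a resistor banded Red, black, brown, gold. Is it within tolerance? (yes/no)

no

Red → 2 (first significant figure)
Black → 0 (second significant figure)
Brown → ×10 multiplier
Gold → ±5% tolerance
20 × 10 = 200 Ω
Allowed range: 190 Ω to 210 Ω.
216.1 ohms lies outside that range.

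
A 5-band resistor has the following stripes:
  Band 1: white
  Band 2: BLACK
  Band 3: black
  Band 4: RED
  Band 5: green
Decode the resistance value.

White → 9 (first significant figure)
Black → 0 (second significant figure)
Black → 0 (third significant figure)
Red → ×10^2 multiplier
900 × 100 = 90000 Ω

90000 Ω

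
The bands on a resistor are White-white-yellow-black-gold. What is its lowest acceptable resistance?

White → 9 (first significant figure)
White → 9 (second significant figure)
Yellow → 4 (third significant figure)
Black → ×1 multiplier
Gold → ±5% tolerance
994 × 1 = 994 Ω
Lowest = 994 × (1 − 5/100) = 944.3 Ω.

944.3 Ω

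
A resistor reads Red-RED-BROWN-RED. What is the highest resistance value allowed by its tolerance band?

224.4 Ω

Red → 2 (first significant figure)
Red → 2 (second significant figure)
Brown → ×10 multiplier
Red → ±2% tolerance
22 × 10 = 220 Ω
Highest = 220 × (1 + 2/100) = 224.4 Ω.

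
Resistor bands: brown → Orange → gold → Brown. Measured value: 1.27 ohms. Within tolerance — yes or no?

no

Brown → 1 (first significant figure)
Orange → 3 (second significant figure)
Gold → ×0.1 multiplier
Brown → ±1% tolerance
13 × 0.1 = 1.3 Ω
Allowed range: 1.287 Ω to 1.313 Ω.
1.27 ohms lies outside that range.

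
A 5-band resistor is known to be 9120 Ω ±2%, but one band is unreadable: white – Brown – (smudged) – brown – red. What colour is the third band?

red

9120 Ω = 912 × 10^1.
The third band gives digit 2 of the significand, and 2 is red.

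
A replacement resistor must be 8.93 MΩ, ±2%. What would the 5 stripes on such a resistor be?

8930000 Ω = 893 × 10^4.
8 → grey
9 → white
3 → orange
Multiplier 10^4 → yellow.
±2% tolerance → red.

grey, white, orange, yellow, red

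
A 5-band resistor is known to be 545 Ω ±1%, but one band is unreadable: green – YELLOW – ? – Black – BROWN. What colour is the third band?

green

545 Ω = 545 × 10^0.
The third band gives digit 5 of the significand, and 5 is green.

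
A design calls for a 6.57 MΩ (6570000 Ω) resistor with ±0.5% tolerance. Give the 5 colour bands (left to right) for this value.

6570000 Ω = 657 × 10^4.
6 → blue
5 → green
7 → violet
Multiplier 10^4 → yellow.
±0.5% tolerance → green.

blue, green, violet, yellow, green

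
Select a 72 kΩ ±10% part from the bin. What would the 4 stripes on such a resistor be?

72000 Ω = 72 × 10^3.
7 → violet
2 → red
Multiplier 10^3 → orange.
±10% tolerance → silver.

violet, red, orange, silver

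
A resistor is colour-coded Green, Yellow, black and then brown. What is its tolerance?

The last band, brown, is the tolerance band.
Brown corresponds to ±1%.

±1%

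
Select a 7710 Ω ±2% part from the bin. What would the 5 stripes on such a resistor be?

violet, violet, brown, brown, red

7710 Ω = 771 × 10^1.
7 → violet
7 → violet
1 → brown
Multiplier 10^1 → brown.
±2% tolerance → red.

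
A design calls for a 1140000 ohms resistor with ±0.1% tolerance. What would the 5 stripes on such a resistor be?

1140000 Ω = 114 × 10^4.
1 → brown
1 → brown
4 → yellow
Multiplier 10^4 → yellow.
±0.1% tolerance → violet.

brown, brown, yellow, yellow, violet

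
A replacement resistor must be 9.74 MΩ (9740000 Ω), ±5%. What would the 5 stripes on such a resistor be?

white, violet, yellow, yellow, gold

9740000 Ω = 974 × 10^4.
9 → white
7 → violet
4 → yellow
Multiplier 10^4 → yellow.
±5% tolerance → gold.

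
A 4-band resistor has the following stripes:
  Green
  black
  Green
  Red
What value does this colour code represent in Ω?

Green → 5 (first significant figure)
Black → 0 (second significant figure)
Green → ×10^5 multiplier
50 × 100000 = 5000000 Ω

5000000 Ω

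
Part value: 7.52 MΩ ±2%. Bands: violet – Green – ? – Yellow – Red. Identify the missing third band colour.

red

7520000 Ω = 752 × 10^4.
The third band gives digit 2 of the significand, and 2 is red.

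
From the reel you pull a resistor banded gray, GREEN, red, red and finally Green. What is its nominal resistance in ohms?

Grey → 8 (first significant figure)
Green → 5 (second significant figure)
Red → 2 (third significant figure)
Red → ×10^2 multiplier
852 × 100 = 85200 Ω

85200 Ω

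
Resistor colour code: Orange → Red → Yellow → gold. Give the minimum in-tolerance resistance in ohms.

Orange → 3 (first significant figure)
Red → 2 (second significant figure)
Yellow → ×10^4 multiplier
Gold → ±5% tolerance
32 × 10000 = 320000 Ω
Minimum = 320000 × (1 − 5/100) = 304000 Ω.

304000 Ω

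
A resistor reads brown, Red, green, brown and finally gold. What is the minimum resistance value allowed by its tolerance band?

Brown → 1 (first significant figure)
Red → 2 (second significant figure)
Green → 5 (third significant figure)
Brown → ×10 multiplier
Gold → ±5% tolerance
125 × 10 = 1250 Ω
Minimum = 1250 × (1 − 5/100) = 1187.5 Ω.

1187.5 Ω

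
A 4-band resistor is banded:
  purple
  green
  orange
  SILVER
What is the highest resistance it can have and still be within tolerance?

82500 Ω

Violet → 7 (first significant figure)
Green → 5 (second significant figure)
Orange → ×10^3 multiplier
Silver → ±10% tolerance
75 × 1000 = 75000 Ω
Highest = 75000 × (1 + 10/100) = 82500 Ω.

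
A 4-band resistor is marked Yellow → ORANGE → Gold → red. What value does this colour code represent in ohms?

4.3 Ω

Yellow → 4 (first significant figure)
Orange → 3 (second significant figure)
Gold → ×0.1 multiplier
43 × 0.1 = 4.3 Ω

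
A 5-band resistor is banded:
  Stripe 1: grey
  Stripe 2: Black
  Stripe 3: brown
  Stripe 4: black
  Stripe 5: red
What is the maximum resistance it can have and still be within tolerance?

817.02 Ω

Grey → 8 (first significant figure)
Black → 0 (second significant figure)
Brown → 1 (third significant figure)
Black → ×1 multiplier
Red → ±2% tolerance
801 × 1 = 801 Ω
Maximum = 801 × (1 + 2/100) = 817.02 Ω.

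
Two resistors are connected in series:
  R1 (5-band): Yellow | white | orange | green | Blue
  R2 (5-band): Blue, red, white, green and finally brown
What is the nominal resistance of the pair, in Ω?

112200000 Ω

R1: yellow, white, orange → 493; green ×10^5 → 49300000 Ω.
R2: blue, red, white → 629; green ×10^5 → 62900000 Ω.
Series: 49300000 + 62900000 = 112200000 Ω.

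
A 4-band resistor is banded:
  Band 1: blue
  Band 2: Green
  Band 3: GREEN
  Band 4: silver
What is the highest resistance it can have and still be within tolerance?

Blue → 6 (first significant figure)
Green → 5 (second significant figure)
Green → ×10^5 multiplier
Silver → ±10% tolerance
65 × 100000 = 6500000 Ω
Highest = 6500000 × (1 + 10/100) = 7150000 Ω.

7150000 Ω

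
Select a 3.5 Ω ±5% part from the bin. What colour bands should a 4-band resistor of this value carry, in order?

orange, green, gold, gold

3.5 Ω = 35 × 10^-1.
3 → orange
5 → green
Multiplier 10^-1 → gold.
±5% tolerance → gold.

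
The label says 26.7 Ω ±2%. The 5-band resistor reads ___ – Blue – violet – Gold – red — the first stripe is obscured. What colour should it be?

red

26.7 Ω = 267 × 10^-1.
The first band gives digit 2 of the significand, and 2 is red.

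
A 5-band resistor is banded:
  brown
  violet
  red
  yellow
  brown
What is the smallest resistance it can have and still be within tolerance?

Brown → 1 (first significant figure)
Violet → 7 (second significant figure)
Red → 2 (third significant figure)
Yellow → ×10^4 multiplier
Brown → ±1% tolerance
172 × 10000 = 1720000 Ω
Smallest = 1720000 × (1 − 1/100) = 1702800 Ω.

1702800 Ω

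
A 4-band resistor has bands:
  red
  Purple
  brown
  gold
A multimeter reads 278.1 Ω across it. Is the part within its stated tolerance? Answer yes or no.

Red → 2 (first significant figure)
Violet → 7 (second significant figure)
Brown → ×10 multiplier
Gold → ±5% tolerance
27 × 10 = 270 Ω
Allowed range: 256.5 Ω to 283.5 Ω.
278.1 Ω lies inside that range.

yes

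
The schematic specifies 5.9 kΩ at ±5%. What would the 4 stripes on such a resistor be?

green, white, red, gold

5900 Ω = 59 × 10^2.
5 → green
9 → white
Multiplier 10^2 → red.
±5% tolerance → gold.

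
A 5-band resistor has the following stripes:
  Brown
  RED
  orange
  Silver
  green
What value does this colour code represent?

Brown → 1 (first significant figure)
Red → 2 (second significant figure)
Orange → 3 (third significant figure)
Silver → ×0.01 multiplier
123 × 0.01 = 1.23 Ω

1.23 Ω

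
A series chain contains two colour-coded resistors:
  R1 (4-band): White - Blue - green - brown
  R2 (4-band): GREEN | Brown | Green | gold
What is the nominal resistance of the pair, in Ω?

14700000 Ω

R1: white, blue → 96; green ×10^5 → 9600000 Ω.
R2: green, brown → 51; green ×10^5 → 5100000 Ω.
Series: 9600000 + 5100000 = 14700000 Ω.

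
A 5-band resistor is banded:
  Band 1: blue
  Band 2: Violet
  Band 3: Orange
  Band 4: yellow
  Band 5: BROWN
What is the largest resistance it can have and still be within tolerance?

6797300 Ω

Blue → 6 (first significant figure)
Violet → 7 (second significant figure)
Orange → 3 (third significant figure)
Yellow → ×10^4 multiplier
Brown → ±1% tolerance
673 × 10000 = 6730000 Ω
Largest = 6730000 × (1 + 1/100) = 6797300 Ω.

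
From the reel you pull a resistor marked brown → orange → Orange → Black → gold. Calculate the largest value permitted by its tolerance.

139.65 Ω

Brown → 1 (first significant figure)
Orange → 3 (second significant figure)
Orange → 3 (third significant figure)
Black → ×1 multiplier
Gold → ±5% tolerance
133 × 1 = 133 Ω
Largest = 133 × (1 + 5/100) = 139.65 Ω.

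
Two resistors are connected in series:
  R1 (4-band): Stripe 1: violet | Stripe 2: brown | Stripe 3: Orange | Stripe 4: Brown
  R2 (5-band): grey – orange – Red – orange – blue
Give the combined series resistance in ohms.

903000 Ω

R1: violet, brown → 71; orange ×10^3 → 71000 Ω.
R2: grey, orange, red → 832; orange ×10^3 → 832000 Ω.
Series: 71000 + 832000 = 903000 Ω.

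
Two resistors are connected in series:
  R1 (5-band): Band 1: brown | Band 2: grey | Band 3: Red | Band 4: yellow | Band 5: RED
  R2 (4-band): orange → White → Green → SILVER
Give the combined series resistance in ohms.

R1: brown, grey, red → 182; yellow ×10^4 → 1820000 Ω.
R2: orange, white → 39; green ×10^5 → 3900000 Ω.
Series: 1820000 + 3900000 = 5720000 Ω.

5720000 Ω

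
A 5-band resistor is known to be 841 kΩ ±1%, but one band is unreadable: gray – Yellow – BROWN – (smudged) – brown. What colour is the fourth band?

841000 Ω = 841 × 10^3.
The fourth band is the multiplier, 10^3, which is orange.

orange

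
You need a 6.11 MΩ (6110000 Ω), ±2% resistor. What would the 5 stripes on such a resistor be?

blue, brown, brown, yellow, red

6110000 Ω = 611 × 10^4.
6 → blue
1 → brown
1 → brown
Multiplier 10^4 → yellow.
±2% tolerance → red.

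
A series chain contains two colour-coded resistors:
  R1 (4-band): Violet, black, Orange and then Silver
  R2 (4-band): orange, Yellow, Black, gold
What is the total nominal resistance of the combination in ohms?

70034 Ω

R1: violet, black → 70; orange ×10^3 → 70000 Ω.
R2: orange, yellow → 34; black ×1 → 34 Ω.
Series: 70000 + 34 = 70034 Ω.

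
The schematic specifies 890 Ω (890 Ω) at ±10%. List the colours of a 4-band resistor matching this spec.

grey, white, brown, silver

890 Ω = 89 × 10^1.
8 → grey
9 → white
Multiplier 10^1 → brown.
±10% tolerance → silver.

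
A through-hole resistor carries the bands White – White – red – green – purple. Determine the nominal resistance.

99200000 Ω

White → 9 (first significant figure)
White → 9 (second significant figure)
Red → 2 (third significant figure)
Green → ×10^5 multiplier
992 × 100000 = 99200000 Ω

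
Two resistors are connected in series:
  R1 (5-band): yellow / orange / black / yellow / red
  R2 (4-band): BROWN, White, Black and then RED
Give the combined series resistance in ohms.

R1: yellow, orange, black → 430; yellow ×10^4 → 4300000 Ω.
R2: brown, white → 19; black ×1 → 19 Ω.
Series: 4300000 + 19 = 4300019 Ω.

4300019 Ω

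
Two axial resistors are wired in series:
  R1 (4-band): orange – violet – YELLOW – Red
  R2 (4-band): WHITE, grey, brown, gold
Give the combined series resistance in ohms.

370980 Ω

R1: orange, violet → 37; yellow ×10^4 → 370000 Ω.
R2: white, grey → 98; brown ×10 → 980 Ω.
Series: 370000 + 980 = 370980 Ω.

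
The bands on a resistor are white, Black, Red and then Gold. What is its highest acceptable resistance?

White → 9 (first significant figure)
Black → 0 (second significant figure)
Red → ×10^2 multiplier
Gold → ±5% tolerance
90 × 100 = 9000 Ω
Highest = 9000 × (1 + 5/100) = 9450 Ω.

9450 Ω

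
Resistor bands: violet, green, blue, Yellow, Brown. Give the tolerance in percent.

The last band, brown, is the tolerance band.
Brown corresponds to ±1%.

±1%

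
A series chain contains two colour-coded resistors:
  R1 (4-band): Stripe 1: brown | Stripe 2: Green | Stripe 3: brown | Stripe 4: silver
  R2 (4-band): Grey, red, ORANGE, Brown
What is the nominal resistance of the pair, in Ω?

R1: brown, green → 15; brown ×10 → 150 Ω.
R2: grey, red → 82; orange ×10^3 → 82000 Ω.
Series: 150 + 82000 = 82150 Ω.

82150 Ω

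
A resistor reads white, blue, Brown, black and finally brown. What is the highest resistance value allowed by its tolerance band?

970.61 Ω

White → 9 (first significant figure)
Blue → 6 (second significant figure)
Brown → 1 (third significant figure)
Black → ×1 multiplier
Brown → ±1% tolerance
961 × 1 = 961 Ω
Highest = 961 × (1 + 1/100) = 970.61 Ω.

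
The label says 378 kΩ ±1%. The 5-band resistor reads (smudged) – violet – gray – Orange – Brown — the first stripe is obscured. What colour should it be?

378000 Ω = 378 × 10^3.
The first band gives digit 3 of the significand, and 3 is orange.

orange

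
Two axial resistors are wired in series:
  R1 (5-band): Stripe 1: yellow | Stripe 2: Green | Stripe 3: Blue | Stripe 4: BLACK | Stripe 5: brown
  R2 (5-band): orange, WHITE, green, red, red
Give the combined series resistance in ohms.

39956 Ω

R1: yellow, green, blue → 456; black ×1 → 456 Ω.
R2: orange, white, green → 395; red ×10^2 → 39500 Ω.
Series: 456 + 39500 = 39956 Ω.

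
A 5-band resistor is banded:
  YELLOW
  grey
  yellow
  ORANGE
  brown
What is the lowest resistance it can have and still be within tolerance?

479160 Ω

Yellow → 4 (first significant figure)
Grey → 8 (second significant figure)
Yellow → 4 (third significant figure)
Orange → ×10^3 multiplier
Brown → ±1% tolerance
484 × 1000 = 484000 Ω
Lowest = 484000 × (1 − 1/100) = 479160 Ω.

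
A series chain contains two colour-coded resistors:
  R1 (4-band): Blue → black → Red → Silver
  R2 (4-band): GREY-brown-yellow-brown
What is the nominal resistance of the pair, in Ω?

816000 Ω

R1: blue, black → 60; red ×10^2 → 6000 Ω.
R2: grey, brown → 81; yellow ×10^4 → 810000 Ω.
Series: 6000 + 810000 = 816000 Ω.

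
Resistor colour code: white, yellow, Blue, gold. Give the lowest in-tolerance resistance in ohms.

89300000 Ω

White → 9 (first significant figure)
Yellow → 4 (second significant figure)
Blue → ×10^6 multiplier
Gold → ±5% tolerance
94 × 1000000 = 94000000 Ω
Lowest = 94000000 × (1 − 5/100) = 89300000 Ω.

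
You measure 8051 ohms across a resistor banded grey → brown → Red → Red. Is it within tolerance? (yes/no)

Grey → 8 (first significant figure)
Brown → 1 (second significant figure)
Red → ×10^2 multiplier
Red → ±2% tolerance
81 × 100 = 8100 Ω
Allowed range: 7938 Ω to 8262 Ω.
8051 ohms lies inside that range.

yes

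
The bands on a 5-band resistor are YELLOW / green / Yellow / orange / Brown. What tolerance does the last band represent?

±1%

The last band, brown, is the tolerance band.
Brown corresponds to ±1%.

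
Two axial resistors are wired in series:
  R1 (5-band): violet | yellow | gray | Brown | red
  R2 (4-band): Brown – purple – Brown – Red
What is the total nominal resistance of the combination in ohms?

R1: violet, yellow, grey → 748; brown ×10 → 7480 Ω.
R2: brown, violet → 17; brown ×10 → 170 Ω.
Series: 7480 + 170 = 7650 Ω.

7650 Ω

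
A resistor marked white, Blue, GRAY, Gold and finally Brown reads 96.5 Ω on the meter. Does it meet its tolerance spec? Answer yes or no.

White → 9 (first significant figure)
Blue → 6 (second significant figure)
Grey → 8 (third significant figure)
Gold → ×0.1 multiplier
Brown → ±1% tolerance
968 × 0.1 = 96.8 Ω
Allowed range: 95.832 Ω to 97.768 Ω.
96.5 Ω lies inside that range.

yes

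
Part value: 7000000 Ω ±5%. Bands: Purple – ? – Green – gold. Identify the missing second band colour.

black

7000000 Ω = 70 × 10^5.
The second band gives digit 0 of the significand, and 0 is black.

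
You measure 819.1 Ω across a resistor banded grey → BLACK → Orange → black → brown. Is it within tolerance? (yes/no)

no

Grey → 8 (first significant figure)
Black → 0 (second significant figure)
Orange → 3 (third significant figure)
Black → ×1 multiplier
Brown → ±1% tolerance
803 × 1 = 803 Ω
Allowed range: 794.97 Ω to 811.03 Ω.
819.1 Ω lies outside that range.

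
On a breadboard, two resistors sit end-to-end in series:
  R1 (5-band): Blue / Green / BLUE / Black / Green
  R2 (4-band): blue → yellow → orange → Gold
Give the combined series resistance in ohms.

R1: blue, green, blue → 656; black ×1 → 656 Ω.
R2: blue, yellow → 64; orange ×10^3 → 64000 Ω.
Series: 656 + 64000 = 64656 Ω.

64656 Ω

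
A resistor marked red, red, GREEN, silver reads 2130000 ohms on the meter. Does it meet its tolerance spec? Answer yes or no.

Red → 2 (first significant figure)
Red → 2 (second significant figure)
Green → ×10^5 multiplier
Silver → ±10% tolerance
22 × 100000 = 2200000 Ω
Allowed range: 1980000 Ω to 2420000 Ω.
2130000 ohms lies inside that range.

yes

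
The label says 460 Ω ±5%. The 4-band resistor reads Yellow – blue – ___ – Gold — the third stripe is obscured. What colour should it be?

460 Ω = 46 × 10^1.
The third band is the multiplier, 10^1, which is brown.

brown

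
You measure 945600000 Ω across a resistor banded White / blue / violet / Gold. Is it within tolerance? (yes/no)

White → 9 (first significant figure)
Blue → 6 (second significant figure)
Violet → ×10^7 multiplier
Gold → ±5% tolerance
96 × 10000000 = 960000000 Ω
Allowed range: 912000000 Ω to 1008000000 Ω.
945600000 Ω lies inside that range.

yes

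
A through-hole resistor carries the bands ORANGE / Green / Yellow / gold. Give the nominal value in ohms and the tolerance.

Orange → 3 (first significant figure)
Green → 5 (second significant figure)
Yellow → ×10^4 multiplier
Gold → ±5% tolerance
35 × 10000 = 350000 Ω

350000 Ω ±5%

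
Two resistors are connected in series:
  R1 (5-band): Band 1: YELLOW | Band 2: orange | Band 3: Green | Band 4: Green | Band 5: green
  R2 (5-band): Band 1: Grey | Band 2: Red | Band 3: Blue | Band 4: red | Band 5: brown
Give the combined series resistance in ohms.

43582600 Ω

R1: yellow, orange, green → 435; green ×10^5 → 43500000 Ω.
R2: grey, red, blue → 826; red ×10^2 → 82600 Ω.
Series: 43500000 + 82600 = 43582600 Ω.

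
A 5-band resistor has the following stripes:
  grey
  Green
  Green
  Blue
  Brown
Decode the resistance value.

Grey → 8 (first significant figure)
Green → 5 (second significant figure)
Green → 5 (third significant figure)
Blue → ×10^6 multiplier
855 × 1000000 = 855000000 Ω

855000000 Ω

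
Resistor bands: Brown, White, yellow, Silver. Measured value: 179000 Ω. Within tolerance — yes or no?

yes

Brown → 1 (first significant figure)
White → 9 (second significant figure)
Yellow → ×10^4 multiplier
Silver → ±10% tolerance
19 × 10000 = 190000 Ω
Allowed range: 171000 Ω to 209000 Ω.
179000 Ω lies inside that range.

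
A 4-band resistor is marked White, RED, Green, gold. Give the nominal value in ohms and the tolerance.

White → 9 (first significant figure)
Red → 2 (second significant figure)
Green → ×10^5 multiplier
Gold → ±5% tolerance
92 × 100000 = 9200000 Ω

9200000 Ω ±5%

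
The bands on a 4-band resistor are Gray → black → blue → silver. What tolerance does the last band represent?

The last band, silver, is the tolerance band.
Silver corresponds to ±10%.

±10%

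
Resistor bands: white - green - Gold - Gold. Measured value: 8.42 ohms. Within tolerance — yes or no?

White → 9 (first significant figure)
Green → 5 (second significant figure)
Gold → ×0.1 multiplier
Gold → ±5% tolerance
95 × 0.1 = 9.5 Ω
Allowed range: 9.025 Ω to 9.975 Ω.
8.42 ohms lies outside that range.

no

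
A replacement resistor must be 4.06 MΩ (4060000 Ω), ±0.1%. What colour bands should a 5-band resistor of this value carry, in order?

yellow, black, blue, yellow, violet

4060000 Ω = 406 × 10^4.
4 → yellow
0 → black
6 → blue
Multiplier 10^4 → yellow.
±0.1% tolerance → violet.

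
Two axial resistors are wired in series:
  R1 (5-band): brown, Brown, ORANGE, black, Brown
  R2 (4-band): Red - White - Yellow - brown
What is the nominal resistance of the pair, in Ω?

R1: brown, brown, orange → 113; black ×1 → 113 Ω.
R2: red, white → 29; yellow ×10^4 → 290000 Ω.
Series: 113 + 290000 = 290113 Ω.

290113 Ω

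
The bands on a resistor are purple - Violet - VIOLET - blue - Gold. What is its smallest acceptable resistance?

738150000 Ω

Violet → 7 (first significant figure)
Violet → 7 (second significant figure)
Violet → 7 (third significant figure)
Blue → ×10^6 multiplier
Gold → ±5% tolerance
777 × 1000000 = 777000000 Ω
Smallest = 777000000 × (1 − 5/100) = 738150000 Ω.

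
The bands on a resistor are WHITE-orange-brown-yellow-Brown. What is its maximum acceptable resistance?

9403100 Ω

White → 9 (first significant figure)
Orange → 3 (second significant figure)
Brown → 1 (third significant figure)
Yellow → ×10^4 multiplier
Brown → ±1% tolerance
931 × 10000 = 9310000 Ω
Maximum = 9310000 × (1 + 1/100) = 9403100 Ω.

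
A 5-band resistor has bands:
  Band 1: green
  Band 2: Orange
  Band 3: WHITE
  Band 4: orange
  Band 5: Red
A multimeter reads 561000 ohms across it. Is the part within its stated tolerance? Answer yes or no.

Green → 5 (first significant figure)
Orange → 3 (second significant figure)
White → 9 (third significant figure)
Orange → ×10^3 multiplier
Red → ±2% tolerance
539 × 1000 = 539000 Ω
Allowed range: 528220 Ω to 549780 Ω.
561000 ohms lies outside that range.

no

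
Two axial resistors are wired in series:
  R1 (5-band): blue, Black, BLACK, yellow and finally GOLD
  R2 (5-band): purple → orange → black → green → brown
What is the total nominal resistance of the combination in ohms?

R1: blue, black, black → 600; yellow ×10^4 → 6000000 Ω.
R2: violet, orange, black → 730; green ×10^5 → 73000000 Ω.
Series: 6000000 + 73000000 = 79000000 Ω.

79000000 Ω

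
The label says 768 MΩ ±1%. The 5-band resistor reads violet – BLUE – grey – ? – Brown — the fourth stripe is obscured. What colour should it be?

blue

768000000 Ω = 768 × 10^6.
The fourth band is the multiplier, 10^6, which is blue.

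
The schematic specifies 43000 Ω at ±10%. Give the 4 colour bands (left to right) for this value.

yellow, orange, orange, silver

43000 Ω = 43 × 10^3.
4 → yellow
3 → orange
Multiplier 10^3 → orange.
±10% tolerance → silver.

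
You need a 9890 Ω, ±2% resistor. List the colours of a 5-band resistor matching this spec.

white, grey, white, brown, red

9890 Ω = 989 × 10^1.
9 → white
8 → grey
9 → white
Multiplier 10^1 → brown.
±2% tolerance → red.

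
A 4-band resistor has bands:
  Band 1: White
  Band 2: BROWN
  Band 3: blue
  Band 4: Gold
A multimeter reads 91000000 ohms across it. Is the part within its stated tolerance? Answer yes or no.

yes

White → 9 (first significant figure)
Brown → 1 (second significant figure)
Blue → ×10^6 multiplier
Gold → ±5% tolerance
91 × 1000000 = 91000000 Ω
Allowed range: 86450000 Ω to 95550000 Ω.
91000000 ohms lies inside that range.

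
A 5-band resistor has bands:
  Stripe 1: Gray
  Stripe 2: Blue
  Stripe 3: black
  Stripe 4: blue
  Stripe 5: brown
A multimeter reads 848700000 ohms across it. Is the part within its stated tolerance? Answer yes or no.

Grey → 8 (first significant figure)
Blue → 6 (second significant figure)
Black → 0 (third significant figure)
Blue → ×10^6 multiplier
Brown → ±1% tolerance
860 × 1000000 = 860000000 Ω
Allowed range: 851400000 Ω to 868600000 Ω.
848700000 ohms lies outside that range.

no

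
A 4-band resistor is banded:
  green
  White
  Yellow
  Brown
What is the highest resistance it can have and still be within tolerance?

595900 Ω

Green → 5 (first significant figure)
White → 9 (second significant figure)
Yellow → ×10^4 multiplier
Brown → ±1% tolerance
59 × 10000 = 590000 Ω
Highest = 590000 × (1 + 1/100) = 595900 Ω.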